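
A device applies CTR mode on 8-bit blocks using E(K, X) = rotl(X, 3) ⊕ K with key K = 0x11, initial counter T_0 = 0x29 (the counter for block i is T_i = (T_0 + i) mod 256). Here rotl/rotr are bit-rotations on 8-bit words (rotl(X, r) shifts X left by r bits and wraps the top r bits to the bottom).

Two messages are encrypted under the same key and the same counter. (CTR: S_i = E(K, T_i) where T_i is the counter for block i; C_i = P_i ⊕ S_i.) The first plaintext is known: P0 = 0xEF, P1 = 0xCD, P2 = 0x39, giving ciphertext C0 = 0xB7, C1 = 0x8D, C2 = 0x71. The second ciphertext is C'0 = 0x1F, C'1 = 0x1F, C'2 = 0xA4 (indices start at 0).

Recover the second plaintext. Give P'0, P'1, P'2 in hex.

In CTR with a reused counter, both messages share the same keystream S_i, so C_i ⊕ C'_i = P_i ⊕ P'_i and thus P'_i = P_i ⊕ C_i ⊕ C'_i.
P'0: 0xEF ⊕ 0xB7 ⊕ 0x1F = 0x47.
P'1: 0xCD ⊕ 0x8D ⊕ 0x1F = 0x5F.
P'2: 0x39 ⊕ 0x71 ⊕ 0xA4 = 0xEC.

P'0 = 0x47, P'1 = 0x5F, P'2 = 0xEC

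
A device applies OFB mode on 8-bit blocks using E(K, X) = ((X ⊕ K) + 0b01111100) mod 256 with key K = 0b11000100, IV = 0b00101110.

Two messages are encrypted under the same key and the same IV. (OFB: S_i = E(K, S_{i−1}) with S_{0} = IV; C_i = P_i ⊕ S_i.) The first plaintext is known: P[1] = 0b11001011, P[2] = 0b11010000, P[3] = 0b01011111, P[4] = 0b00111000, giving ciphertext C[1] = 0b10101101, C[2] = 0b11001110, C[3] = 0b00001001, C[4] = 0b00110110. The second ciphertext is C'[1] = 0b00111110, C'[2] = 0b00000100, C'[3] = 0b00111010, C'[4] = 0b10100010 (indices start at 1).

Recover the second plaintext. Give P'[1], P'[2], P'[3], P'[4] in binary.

In OFB with a reused IV, both messages share the same keystream S_i, so C_i ⊕ C'_i = P_i ⊕ P'_i and thus P'_i = P_i ⊕ C_i ⊕ C'_i.
P'[1]: 0b11001011 ⊕ 0b10101101 ⊕ 0b00111110 = 0b01011000.
P'[2]: 0b11010000 ⊕ 0b11001110 ⊕ 0b00000100 = 0b00011010.
P'[3]: 0b01011111 ⊕ 0b00001001 ⊕ 0b00111010 = 0b01101100.
P'[4]: 0b00111000 ⊕ 0b00110110 ⊕ 0b10100010 = 0b10101100.

P'[1] = 0b01011000, P'[2] = 0b00011010, P'[3] = 0b01101100, P'[4] = 0b10101100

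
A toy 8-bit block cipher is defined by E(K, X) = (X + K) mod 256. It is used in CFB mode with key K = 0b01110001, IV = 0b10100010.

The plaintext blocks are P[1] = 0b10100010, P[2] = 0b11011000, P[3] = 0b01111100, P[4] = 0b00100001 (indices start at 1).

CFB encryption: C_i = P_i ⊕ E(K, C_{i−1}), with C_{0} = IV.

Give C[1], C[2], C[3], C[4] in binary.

C[1]: E(K, 0b10100010) = 0b00010011; 0b10100010 ⊕ 0b00010011 = 0b10110001.
C[2]: E(K, 0b10110001) = 0b00100010; 0b11011000 ⊕ 0b00100010 = 0b11111010.
C[3]: E(K, 0b11111010) = 0b01101011; 0b01111100 ⊕ 0b01101011 = 0b00010111.
C[4]: E(K, 0b00010111) = 0b10001000; 0b00100001 ⊕ 0b10001000 = 0b10101001.

C[1] = 0b10110001, C[2] = 0b11111010, C[3] = 0b00010111, C[4] = 0b10101001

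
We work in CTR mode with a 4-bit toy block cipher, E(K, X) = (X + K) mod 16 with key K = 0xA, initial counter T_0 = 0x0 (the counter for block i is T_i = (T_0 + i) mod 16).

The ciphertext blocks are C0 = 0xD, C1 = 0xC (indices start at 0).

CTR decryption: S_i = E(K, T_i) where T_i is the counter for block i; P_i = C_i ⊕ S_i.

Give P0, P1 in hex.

P0: T = 0x0, S = E(K, T) = 0xA; 0xD ⊕ 0xA = 0x7.
P1: T = 0x1, S = E(K, T) = 0xB; 0xC ⊕ 0xB = 0x7.

P0 = 0x7, P1 = 0x7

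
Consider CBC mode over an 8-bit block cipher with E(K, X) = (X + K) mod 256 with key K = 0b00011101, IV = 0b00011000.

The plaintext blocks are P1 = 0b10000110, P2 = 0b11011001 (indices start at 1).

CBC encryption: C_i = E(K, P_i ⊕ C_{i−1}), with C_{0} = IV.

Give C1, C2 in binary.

C1 = 0b10111011, C2 = 0b01111111

C1: P1 ⊕ 0b00011000 = 0b10011110; E(K, 0b10011110) = 0b10111011.
C2: P2 ⊕ 0b10111011 = 0b01100010; E(K, 0b01100010) = 0b01111111.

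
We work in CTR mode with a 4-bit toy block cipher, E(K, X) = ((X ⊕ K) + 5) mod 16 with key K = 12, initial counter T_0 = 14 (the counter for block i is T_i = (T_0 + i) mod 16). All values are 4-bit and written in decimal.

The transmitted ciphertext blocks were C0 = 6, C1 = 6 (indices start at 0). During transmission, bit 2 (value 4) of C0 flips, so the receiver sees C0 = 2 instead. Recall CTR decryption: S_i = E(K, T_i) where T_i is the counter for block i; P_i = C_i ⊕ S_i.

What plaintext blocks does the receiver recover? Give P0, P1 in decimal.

Only C0 changed, to 2. In CTR, a change in C_i flips the same bit in P_i only; the keystream is unaffected. Decrypting the received ciphertext:
P0: T = 14, S = E(K, T) = 7; 2 ⊕ 7 = 5.
P1: T = 15, S = E(K, T) = 8; 6 ⊕ 8 = 14.
Blocks that differ from the original plaintext: P0.

P0 = 5, P1 = 14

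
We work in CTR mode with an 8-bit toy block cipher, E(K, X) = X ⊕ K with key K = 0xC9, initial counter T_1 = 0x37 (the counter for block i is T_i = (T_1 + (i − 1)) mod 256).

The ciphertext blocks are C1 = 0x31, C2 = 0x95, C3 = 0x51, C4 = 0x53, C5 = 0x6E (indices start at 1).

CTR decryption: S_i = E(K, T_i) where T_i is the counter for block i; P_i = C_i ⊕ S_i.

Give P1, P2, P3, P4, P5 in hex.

P1: T = 0x37, S = E(K, T) = 0xFE; 0x31 ⊕ 0xFE = 0xCF.
P2: T = 0x38, S = E(K, T) = 0xF1; 0x95 ⊕ 0xF1 = 0x64.
P3: T = 0x39, S = E(K, T) = 0xF0; 0x51 ⊕ 0xF0 = 0xA1.
P4: T = 0x3A, S = E(K, T) = 0xF3; 0x53 ⊕ 0xF3 = 0xA0.
P5: T = 0x3B, S = E(K, T) = 0xF2; 0x6E ⊕ 0xF2 = 0x9C.

P1 = 0xCF, P2 = 0x64, P3 = 0xA1, P4 = 0xA0, P5 = 0x9C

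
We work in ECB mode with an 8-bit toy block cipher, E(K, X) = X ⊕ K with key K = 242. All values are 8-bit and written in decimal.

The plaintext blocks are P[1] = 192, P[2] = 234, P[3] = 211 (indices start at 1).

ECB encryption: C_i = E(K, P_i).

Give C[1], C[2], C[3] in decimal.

C[1] = 50, C[2] = 24, C[3] = 33

C[1]: E(K, 192) = 50.
C[2]: E(K, 234) = 24.
C[3]: E(K, 211) = 33.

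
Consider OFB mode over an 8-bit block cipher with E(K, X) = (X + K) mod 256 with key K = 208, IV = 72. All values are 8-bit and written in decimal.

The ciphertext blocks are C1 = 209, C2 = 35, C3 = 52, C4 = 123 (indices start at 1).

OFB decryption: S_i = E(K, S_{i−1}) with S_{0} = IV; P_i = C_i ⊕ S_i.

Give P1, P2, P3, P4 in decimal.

P1: S = E(K, 72) = 24; 209 ⊕ 24 = 201.
P2: S = E(K, 24) = 232; 35 ⊕ 232 = 203.
P3: S = E(K, 232) = 184; 52 ⊕ 184 = 140.
P4: S = E(K, 184) = 136; 123 ⊕ 136 = 243.

P1 = 201, P2 = 203, P3 = 140, P4 = 243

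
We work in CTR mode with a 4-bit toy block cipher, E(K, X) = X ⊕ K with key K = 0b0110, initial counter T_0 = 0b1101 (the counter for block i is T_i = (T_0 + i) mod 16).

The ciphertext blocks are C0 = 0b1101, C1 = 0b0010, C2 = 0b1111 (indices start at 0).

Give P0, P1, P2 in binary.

P0 = 0b0110, P1 = 0b1010, P2 = 0b0110

CTR decryption: S_i = E(K, T_i) where T_i is the counter for block i; P_i = C_i ⊕ S_i.
P0: T = 0b1101, S = E(K, T) = 0b1011; 0b1101 ⊕ 0b1011 = 0b0110.
P1: T = 0b1110, S = E(K, T) = 0b1000; 0b0010 ⊕ 0b1000 = 0b1010.
P2: T = 0b1111, S = E(K, T) = 0b1001; 0b1111 ⊕ 0b1001 = 0b0110.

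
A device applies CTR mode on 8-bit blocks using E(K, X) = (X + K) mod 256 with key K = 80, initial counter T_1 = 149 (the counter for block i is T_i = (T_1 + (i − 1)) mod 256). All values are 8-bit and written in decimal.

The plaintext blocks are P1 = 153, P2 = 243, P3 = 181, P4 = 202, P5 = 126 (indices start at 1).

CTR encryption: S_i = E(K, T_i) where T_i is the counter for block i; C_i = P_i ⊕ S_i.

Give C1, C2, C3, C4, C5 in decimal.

C1 = 124, C2 = 21, C3 = 82, C4 = 34, C5 = 151

C1: T = 149, S = E(K, T) = 229; 153 ⊕ 229 = 124.
C2: T = 150, S = E(K, T) = 230; 243 ⊕ 230 = 21.
C3: T = 151, S = E(K, T) = 231; 181 ⊕ 231 = 82.
C4: T = 152, S = E(K, T) = 232; 202 ⊕ 232 = 34.
C5: T = 153, S = E(K, T) = 233; 126 ⊕ 233 = 151.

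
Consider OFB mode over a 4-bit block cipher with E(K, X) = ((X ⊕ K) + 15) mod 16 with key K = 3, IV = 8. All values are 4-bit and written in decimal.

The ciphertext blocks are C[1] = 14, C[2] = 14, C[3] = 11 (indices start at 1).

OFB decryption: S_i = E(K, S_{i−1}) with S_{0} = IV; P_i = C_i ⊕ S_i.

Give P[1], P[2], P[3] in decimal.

P[1] = 4, P[2] = 6, P[3] = 1

P[1]: S = E(K, 8) = 10; 14 ⊕ 10 = 4.
P[2]: S = E(K, 10) = 8; 14 ⊕ 8 = 6.
P[3]: S = E(K, 8) = 10; 11 ⊕ 10 = 1.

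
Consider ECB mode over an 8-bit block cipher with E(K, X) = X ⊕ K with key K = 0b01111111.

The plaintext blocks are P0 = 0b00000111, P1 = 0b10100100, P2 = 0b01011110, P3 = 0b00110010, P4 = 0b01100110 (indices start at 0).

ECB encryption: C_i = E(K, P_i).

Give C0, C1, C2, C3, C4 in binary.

C0 = 0b01111000, C1 = 0b11011011, C2 = 0b00100001, C3 = 0b01001101, C4 = 0b00011001

C0: E(K, 0b00000111) = 0b01111000.
C1: E(K, 0b10100100) = 0b11011011.
C2: E(K, 0b01011110) = 0b00100001.
C3: E(K, 0b00110010) = 0b01001101.
C4: E(K, 0b01100110) = 0b00011001.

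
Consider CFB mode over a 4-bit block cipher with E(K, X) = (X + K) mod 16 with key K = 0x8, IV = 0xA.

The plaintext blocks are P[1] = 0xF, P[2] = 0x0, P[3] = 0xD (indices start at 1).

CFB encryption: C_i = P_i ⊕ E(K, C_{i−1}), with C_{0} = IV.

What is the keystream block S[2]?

C[1]: E(K, 0xA) = 0x2; 0xF ⊕ 0x2 = 0xD.
C[2]: E(K, 0xD) = 0x5; 0x0 ⊕ 0x5 = 0x5.
So S[2] = 0x5.

0x5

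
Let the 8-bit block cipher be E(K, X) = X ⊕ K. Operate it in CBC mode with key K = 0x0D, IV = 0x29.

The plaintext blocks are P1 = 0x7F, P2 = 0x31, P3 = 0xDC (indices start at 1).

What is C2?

C2 = 0x67

CBC encryption: C_i = E(K, P_i ⊕ C_{i−1}), with C_{0} = IV.
C1: P1 ⊕ 0x29 = 0x56; E(K, 0x56) = 0x5B.
C2: P2 ⊕ 0x5B = 0x6A; E(K, 0x6A) = 0x67.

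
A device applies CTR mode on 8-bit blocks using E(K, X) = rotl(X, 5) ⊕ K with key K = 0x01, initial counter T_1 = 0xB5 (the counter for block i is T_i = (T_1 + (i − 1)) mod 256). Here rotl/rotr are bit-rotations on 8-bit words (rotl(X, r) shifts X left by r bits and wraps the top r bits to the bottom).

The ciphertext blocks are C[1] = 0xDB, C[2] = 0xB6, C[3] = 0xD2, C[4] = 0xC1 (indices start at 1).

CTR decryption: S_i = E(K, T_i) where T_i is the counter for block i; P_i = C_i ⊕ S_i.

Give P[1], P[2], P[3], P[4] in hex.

P[1]: T = 0xB5, S = E(K, T) = 0xB7; 0xDB ⊕ 0xB7 = 0x6C.
P[2]: T = 0xB6, S = E(K, T) = 0xD7; 0xB6 ⊕ 0xD7 = 0x61.
P[3]: T = 0xB7, S = E(K, T) = 0xF7; 0xD2 ⊕ 0xF7 = 0x25.
P[4]: T = 0xB8, S = E(K, T) = 0x16; 0xC1 ⊕ 0x16 = 0xD7.

P[1] = 0x6C, P[2] = 0x61, P[3] = 0x25, P[4] = 0xD7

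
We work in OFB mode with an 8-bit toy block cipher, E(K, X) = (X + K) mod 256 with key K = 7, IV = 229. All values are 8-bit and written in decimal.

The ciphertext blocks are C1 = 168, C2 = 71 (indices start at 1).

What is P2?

OFB decryption: S_i = E(K, S_{i−1}) with S_{0} = IV; P_i = C_i ⊕ S_i.
P1: S = E(K, 229) = 236; 168 ⊕ 236 = 68.
P2: S = E(K, 236) = 243; 71 ⊕ 243 = 180.

P2 = 180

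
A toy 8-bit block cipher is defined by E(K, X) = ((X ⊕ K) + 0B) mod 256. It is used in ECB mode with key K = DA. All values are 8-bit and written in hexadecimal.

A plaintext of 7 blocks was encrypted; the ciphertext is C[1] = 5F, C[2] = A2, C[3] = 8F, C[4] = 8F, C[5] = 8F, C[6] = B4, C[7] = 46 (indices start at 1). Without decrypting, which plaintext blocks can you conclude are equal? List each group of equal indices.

P[3] = P[4] = P[5]

ECB encrypts each block independently with the same key, so equal ciphertext blocks imply equal plaintext blocks.
C[3] = C[4] = C[5] = 8F, so P[3] = P[4] = P[5].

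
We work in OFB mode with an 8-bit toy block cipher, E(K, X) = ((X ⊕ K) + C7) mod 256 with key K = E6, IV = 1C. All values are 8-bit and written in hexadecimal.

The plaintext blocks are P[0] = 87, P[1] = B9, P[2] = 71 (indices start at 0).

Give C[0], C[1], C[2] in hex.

OFB encryption: S_i = E(K, S_{i−1}) with S_{−1} = IV; C_i = P_i ⊕ S_i.
C[0]: S = E(K, 1C) = C1; 87 ⊕ C1 = 46.
C[1]: S = E(K, C1) = EE; B9 ⊕ EE = 57.
C[2]: S = E(K, EE) = CF; 71 ⊕ CF = BE.

C[0] = 46, C[1] = 57, C[2] = BE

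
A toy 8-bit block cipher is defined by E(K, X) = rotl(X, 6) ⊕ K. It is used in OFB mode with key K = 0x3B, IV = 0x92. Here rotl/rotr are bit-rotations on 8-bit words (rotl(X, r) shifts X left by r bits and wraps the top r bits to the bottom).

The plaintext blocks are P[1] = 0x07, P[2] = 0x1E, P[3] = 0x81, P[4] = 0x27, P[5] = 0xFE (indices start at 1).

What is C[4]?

OFB encryption: S_i = E(K, S_{i−1}) with S_{0} = IV; C_i = P_i ⊕ S_i.
C[1]: S = E(K, 0x92) = 0x9F; 0x07 ⊕ 0x9F = 0x98.
C[2]: S = E(K, 0x9F) = 0xDC; 0x1E ⊕ 0xDC = 0xC2.
C[3]: S = E(K, 0xDC) = 0x0C; 0x81 ⊕ 0x0C = 0x8D.
C[4]: S = E(K, 0x0C) = 0x38; 0x27 ⊕ 0x38 = 0x1F.

C[4] = 0x1F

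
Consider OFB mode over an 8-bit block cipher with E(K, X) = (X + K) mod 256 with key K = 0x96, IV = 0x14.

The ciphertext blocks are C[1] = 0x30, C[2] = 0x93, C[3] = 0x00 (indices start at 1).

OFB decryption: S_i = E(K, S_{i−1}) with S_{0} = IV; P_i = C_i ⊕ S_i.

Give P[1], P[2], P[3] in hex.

P[1]: S = E(K, 0x14) = 0xAA; 0x30 ⊕ 0xAA = 0x9A.
P[2]: S = E(K, 0xAA) = 0x40; 0x93 ⊕ 0x40 = 0xD3.
P[3]: S = E(K, 0x40) = 0xD6; 0x00 ⊕ 0xD6 = 0xD6.

P[1] = 0x9A, P[2] = 0xD3, P[3] = 0xD6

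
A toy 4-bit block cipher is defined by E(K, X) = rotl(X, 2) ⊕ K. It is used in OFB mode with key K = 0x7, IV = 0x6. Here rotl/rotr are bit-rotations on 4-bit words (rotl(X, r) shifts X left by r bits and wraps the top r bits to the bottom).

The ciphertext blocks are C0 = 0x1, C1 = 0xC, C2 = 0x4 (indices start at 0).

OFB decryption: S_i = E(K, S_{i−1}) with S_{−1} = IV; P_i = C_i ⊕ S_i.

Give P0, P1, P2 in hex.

P0: S = E(K, 0x6) = 0xE; 0x1 ⊕ 0xE = 0xF.
P1: S = E(K, 0xE) = 0xC; 0xC ⊕ 0xC = 0x0.
P2: S = E(K, 0xC) = 0x4; 0x4 ⊕ 0x4 = 0x0.

P0 = 0xF, P1 = 0x0, P2 = 0x0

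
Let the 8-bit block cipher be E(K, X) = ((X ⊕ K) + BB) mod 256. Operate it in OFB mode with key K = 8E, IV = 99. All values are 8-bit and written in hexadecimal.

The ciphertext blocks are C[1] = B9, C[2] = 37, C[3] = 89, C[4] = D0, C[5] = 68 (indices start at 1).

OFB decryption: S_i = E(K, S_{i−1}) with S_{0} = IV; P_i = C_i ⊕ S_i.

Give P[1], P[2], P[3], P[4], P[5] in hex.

P[1] = 6B, P[2] = 20, P[3] = DD, P[4] = 45, P[5] = BE

P[1]: S = E(K, 99) = D2; B9 ⊕ D2 = 6B.
P[2]: S = E(K, D2) = 17; 37 ⊕ 17 = 20.
P[3]: S = E(K, 17) = 54; 89 ⊕ 54 = DD.
P[4]: S = E(K, 54) = 95; D0 ⊕ 95 = 45.
P[5]: S = E(K, 95) = D6; 68 ⊕ D6 = BE.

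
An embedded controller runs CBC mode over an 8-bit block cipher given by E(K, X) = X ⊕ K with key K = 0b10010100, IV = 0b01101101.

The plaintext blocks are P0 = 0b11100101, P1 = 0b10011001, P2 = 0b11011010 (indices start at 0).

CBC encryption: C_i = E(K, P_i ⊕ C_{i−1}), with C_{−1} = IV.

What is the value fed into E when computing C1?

C0: P0 ⊕ 0b01101101 = 0b10001000; E(K, 0b10001000) = 0b00011100.
C1: P1 ⊕ 0b00011100 = 0b10000101; E(K, 0b10000101) = 0b00010001.
So the input to E for block 1 is 0b10000101.

0b10000101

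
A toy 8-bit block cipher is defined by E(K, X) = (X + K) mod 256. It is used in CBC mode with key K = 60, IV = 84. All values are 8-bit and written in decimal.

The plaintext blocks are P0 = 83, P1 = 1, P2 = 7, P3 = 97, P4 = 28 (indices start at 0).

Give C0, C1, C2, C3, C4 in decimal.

CBC encryption: C_i = E(K, P_i ⊕ C_{i−1}), with C_{−1} = IV.
C0: P0 ⊕ 84 = 7; E(K, 7) = 67.
C1: P1 ⊕ 67 = 66; E(K, 66) = 126.
C2: P2 ⊕ 126 = 121; E(K, 121) = 181.
C3: P3 ⊕ 181 = 212; E(K, 212) = 16.
C4: P4 ⊕ 16 = 12; E(K, 12) = 72.

C0 = 67, C1 = 126, C2 = 181, C3 = 16, C4 = 72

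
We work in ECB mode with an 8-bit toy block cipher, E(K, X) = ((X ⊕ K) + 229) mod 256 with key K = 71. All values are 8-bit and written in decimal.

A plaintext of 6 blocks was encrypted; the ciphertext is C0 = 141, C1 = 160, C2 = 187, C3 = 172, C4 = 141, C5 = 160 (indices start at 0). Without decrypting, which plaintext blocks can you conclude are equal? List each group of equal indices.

P0 = P4; P1 = P5

ECB encrypts each block independently with the same key, so equal ciphertext blocks imply equal plaintext blocks.
C0 = C4 = 141, so P0 = P4.
C1 = C5 = 160, so P1 = P5.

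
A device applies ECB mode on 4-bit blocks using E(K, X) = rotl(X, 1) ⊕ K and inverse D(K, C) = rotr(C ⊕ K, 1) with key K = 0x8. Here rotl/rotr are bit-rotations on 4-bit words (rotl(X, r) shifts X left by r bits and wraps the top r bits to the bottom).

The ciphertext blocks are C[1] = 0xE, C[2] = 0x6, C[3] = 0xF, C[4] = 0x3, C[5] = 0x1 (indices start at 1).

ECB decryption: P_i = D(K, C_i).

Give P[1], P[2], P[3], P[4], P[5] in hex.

P[1] = 0x3, P[2] = 0x7, P[3] = 0xB, P[4] = 0xD, P[5] = 0xC

P[1]: D(K, 0xE) = 0x3.
P[2]: D(K, 0x6) = 0x7.
P[3]: D(K, 0xF) = 0xB.
P[4]: D(K, 0x3) = 0xD.
P[5]: D(K, 0x1) = 0xC.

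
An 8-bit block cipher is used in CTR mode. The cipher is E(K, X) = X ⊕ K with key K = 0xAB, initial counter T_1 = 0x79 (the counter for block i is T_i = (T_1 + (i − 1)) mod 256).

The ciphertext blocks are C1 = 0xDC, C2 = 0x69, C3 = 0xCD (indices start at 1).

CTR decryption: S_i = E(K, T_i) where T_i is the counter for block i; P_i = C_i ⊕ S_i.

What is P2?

P2 = 0xB8

P2: T = 0x7A, S = E(K, T) = 0xD1; 0x69 ⊕ 0xD1 = 0xB8.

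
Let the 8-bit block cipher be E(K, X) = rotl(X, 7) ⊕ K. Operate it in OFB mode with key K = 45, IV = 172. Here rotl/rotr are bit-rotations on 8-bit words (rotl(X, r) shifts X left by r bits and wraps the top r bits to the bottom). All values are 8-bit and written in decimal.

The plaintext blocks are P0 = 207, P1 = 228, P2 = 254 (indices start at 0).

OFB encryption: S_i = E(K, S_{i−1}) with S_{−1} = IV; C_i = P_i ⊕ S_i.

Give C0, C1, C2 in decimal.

C0: S = E(K, 172) = 123; 207 ⊕ 123 = 180.
C1: S = E(K, 123) = 144; 228 ⊕ 144 = 116.
C2: S = E(K, 144) = 101; 254 ⊕ 101 = 155.

C0 = 180, C1 = 116, C2 = 155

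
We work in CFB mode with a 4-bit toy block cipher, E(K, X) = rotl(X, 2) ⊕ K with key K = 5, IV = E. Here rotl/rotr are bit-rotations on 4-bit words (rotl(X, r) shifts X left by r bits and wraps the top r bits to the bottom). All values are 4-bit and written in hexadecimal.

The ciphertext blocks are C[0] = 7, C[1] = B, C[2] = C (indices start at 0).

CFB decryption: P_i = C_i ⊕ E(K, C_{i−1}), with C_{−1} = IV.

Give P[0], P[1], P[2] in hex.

P[0]: E(K, E) = E; 7 ⊕ E = 9.
P[1]: E(K, 7) = 8; B ⊕ 8 = 3.
P[2]: E(K, B) = B; C ⊕ B = 7.

P[0] = 9, P[1] = 3, P[2] = 7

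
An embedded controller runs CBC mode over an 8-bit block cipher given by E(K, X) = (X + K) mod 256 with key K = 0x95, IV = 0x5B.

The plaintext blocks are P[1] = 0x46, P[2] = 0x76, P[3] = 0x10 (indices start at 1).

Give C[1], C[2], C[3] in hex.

C[1] = 0xB2, C[2] = 0x59, C[3] = 0xDE

CBC encryption: C_i = E(K, P_i ⊕ C_{i−1}), with C_{0} = IV.
C[1]: P[1] ⊕ 0x5B = 0x1D; E(K, 0x1D) = 0xB2.
C[2]: P[2] ⊕ 0xB2 = 0xC4; E(K, 0xC4) = 0x59.
C[3]: P[3] ⊕ 0x59 = 0x49; E(K, 0x49) = 0xDE.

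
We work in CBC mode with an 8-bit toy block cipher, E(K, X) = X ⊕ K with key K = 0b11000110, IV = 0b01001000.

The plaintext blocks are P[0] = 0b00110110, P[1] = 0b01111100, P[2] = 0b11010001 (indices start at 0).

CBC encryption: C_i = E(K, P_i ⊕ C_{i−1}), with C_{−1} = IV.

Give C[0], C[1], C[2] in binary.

C[0] = 0b10111000, C[1] = 0b00000010, C[2] = 0b00010101

C[0]: P[0] ⊕ 0b01001000 = 0b01111110; E(K, 0b01111110) = 0b10111000.
C[1]: P[1] ⊕ 0b10111000 = 0b11000100; E(K, 0b11000100) = 0b00000010.
C[2]: P[2] ⊕ 0b00000010 = 0b11010011; E(K, 0b11010011) = 0b00010101.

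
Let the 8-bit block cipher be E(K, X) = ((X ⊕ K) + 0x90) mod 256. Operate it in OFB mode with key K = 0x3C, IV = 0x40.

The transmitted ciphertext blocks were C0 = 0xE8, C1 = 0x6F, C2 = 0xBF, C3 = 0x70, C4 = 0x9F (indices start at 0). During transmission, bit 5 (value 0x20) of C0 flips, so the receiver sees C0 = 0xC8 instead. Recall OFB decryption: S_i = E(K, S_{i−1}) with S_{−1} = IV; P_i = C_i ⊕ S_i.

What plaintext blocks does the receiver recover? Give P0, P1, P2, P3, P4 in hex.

P0 = 0xC4, P1 = 0xAF, P2 = 0x33, P3 = 0x30, P4 = 0x93

Only C0 changed, to 0xC8. In OFB, a change in C_i flips the same bit in P_i only; the keystream is unaffected. Decrypting the received ciphertext:
P0: S = E(K, 0x40) = 0x0C; 0xC8 ⊕ 0x0C = 0xC4.
P1: S = E(K, 0x0C) = 0xC0; 0x6F ⊕ 0xC0 = 0xAF.
P2: S = E(K, 0xC0) = 0x8C; 0xBF ⊕ 0x8C = 0x33.
P3: S = E(K, 0x8C) = 0x40; 0x70 ⊕ 0x40 = 0x30.
P4: S = E(K, 0x40) = 0x0C; 0x9F ⊕ 0x0C = 0x93.
Blocks that differ from the original plaintext: P0.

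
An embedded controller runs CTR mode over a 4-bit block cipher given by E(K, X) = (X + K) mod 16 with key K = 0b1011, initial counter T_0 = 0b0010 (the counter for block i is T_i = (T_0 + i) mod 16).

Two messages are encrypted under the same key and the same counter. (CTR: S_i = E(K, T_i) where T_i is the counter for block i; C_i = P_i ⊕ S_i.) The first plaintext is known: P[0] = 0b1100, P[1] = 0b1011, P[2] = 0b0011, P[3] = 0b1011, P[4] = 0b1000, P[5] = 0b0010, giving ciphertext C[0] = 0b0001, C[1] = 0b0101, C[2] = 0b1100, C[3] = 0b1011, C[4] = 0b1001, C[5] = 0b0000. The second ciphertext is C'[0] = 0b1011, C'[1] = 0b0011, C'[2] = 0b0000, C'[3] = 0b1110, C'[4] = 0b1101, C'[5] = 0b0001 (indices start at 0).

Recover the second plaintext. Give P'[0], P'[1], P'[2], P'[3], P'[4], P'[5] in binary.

P'[0] = 0b0110, P'[1] = 0b1101, P'[2] = 0b1111, P'[3] = 0b1110, P'[4] = 0b1100, P'[5] = 0b0011

In CTR with a reused counter, both messages share the same keystream S_i, so C_i ⊕ C'_i = P_i ⊕ P'_i and thus P'_i = P_i ⊕ C_i ⊕ C'_i.
P'[0]: 0b1100 ⊕ 0b0001 ⊕ 0b1011 = 0b0110.
P'[1]: 0b1011 ⊕ 0b0101 ⊕ 0b0011 = 0b1101.
P'[2]: 0b0011 ⊕ 0b1100 ⊕ 0b0000 = 0b1111.
P'[3]: 0b1011 ⊕ 0b1011 ⊕ 0b1110 = 0b1110.
P'[4]: 0b1000 ⊕ 0b1001 ⊕ 0b1101 = 0b1100.
P'[5]: 0b0010 ⊕ 0b0000 ⊕ 0b0001 = 0b0011.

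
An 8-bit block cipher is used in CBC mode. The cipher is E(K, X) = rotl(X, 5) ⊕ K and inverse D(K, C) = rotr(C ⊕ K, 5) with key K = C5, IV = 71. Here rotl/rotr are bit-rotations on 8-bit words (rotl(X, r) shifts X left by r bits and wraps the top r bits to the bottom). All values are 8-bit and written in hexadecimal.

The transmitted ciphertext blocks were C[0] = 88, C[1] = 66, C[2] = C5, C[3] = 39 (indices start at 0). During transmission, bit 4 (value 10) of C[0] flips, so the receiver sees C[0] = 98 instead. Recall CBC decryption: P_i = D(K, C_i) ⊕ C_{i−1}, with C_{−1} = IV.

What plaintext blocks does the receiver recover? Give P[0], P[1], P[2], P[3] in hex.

P[0] = 9B, P[1] = 85, P[2] = 66, P[3] = 22

Only C[0] changed, to 98. In CBC, a change in C_i garbles P_i and flips the same bit in P_{i+1}. Decrypting the received ciphertext:
P[0]: D(K, 98) = EA; EA ⊕ 71 = 9B.
P[1]: D(K, 66) = 1D; 1D ⊕ 98 = 85.
P[2]: D(K, C5) = 00; 00 ⊕ 66 = 66.
P[3]: D(K, 39) = E7; E7 ⊕ C5 = 22.
Blocks that differ from the original plaintext: P[0], P[1].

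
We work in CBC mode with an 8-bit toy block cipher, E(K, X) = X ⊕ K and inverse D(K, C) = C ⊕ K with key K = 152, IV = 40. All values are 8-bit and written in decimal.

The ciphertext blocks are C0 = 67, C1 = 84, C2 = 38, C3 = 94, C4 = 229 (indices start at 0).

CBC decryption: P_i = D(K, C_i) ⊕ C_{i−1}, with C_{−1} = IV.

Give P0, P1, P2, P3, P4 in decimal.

P0: D(K, 67) = 219; 219 ⊕ 40 = 243.
P1: D(K, 84) = 204; 204 ⊕ 67 = 143.
P2: D(K, 38) = 190; 190 ⊕ 84 = 234.
P3: D(K, 94) = 198; 198 ⊕ 38 = 224.
P4: D(K, 229) = 125; 125 ⊕ 94 = 35.

P0 = 243, P1 = 143, P2 = 234, P3 = 224, P4 = 35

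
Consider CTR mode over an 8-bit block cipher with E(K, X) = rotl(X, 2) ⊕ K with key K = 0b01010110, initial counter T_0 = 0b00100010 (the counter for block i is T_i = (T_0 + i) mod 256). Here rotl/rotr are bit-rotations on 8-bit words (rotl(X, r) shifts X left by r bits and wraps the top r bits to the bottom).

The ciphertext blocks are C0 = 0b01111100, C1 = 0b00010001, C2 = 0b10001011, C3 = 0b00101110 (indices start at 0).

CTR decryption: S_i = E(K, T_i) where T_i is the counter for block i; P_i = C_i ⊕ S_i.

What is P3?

P3 = 0b11101100

P3: T = 0b00100101, S = E(K, T) = 0b11000010; 0b00101110 ⊕ 0b11000010 = 0b11101100.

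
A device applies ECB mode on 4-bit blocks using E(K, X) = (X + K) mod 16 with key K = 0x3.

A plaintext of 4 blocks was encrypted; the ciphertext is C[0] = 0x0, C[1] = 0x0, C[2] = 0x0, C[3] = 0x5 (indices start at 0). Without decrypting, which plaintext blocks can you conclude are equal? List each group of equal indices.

P[0] = P[1] = P[2]

ECB encrypts each block independently with the same key, so equal ciphertext blocks imply equal plaintext blocks.
C[0] = C[1] = C[2] = 0x0, so P[0] = P[1] = P[2].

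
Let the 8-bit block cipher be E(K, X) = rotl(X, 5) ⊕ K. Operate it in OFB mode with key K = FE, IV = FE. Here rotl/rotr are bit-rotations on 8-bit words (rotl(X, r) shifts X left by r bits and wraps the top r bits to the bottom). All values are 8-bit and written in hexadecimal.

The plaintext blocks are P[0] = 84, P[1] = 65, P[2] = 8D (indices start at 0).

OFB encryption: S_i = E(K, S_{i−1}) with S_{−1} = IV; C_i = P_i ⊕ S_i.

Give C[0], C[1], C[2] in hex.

C[0] = A5, C[1] = BF, C[2] = 28

C[0]: S = E(K, FE) = 21; 84 ⊕ 21 = A5.
C[1]: S = E(K, 21) = DA; 65 ⊕ DA = BF.
C[2]: S = E(K, DA) = A5; 8D ⊕ A5 = 28.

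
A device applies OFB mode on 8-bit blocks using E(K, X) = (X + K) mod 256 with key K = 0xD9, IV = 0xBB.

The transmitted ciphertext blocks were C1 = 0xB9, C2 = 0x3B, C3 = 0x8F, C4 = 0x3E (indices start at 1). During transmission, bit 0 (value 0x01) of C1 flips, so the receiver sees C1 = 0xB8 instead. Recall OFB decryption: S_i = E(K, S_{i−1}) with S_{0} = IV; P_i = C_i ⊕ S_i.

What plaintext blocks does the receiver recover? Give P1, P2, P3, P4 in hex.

Only C1 changed, to 0xB8. In OFB, a change in C_i flips the same bit in P_i only; the keystream is unaffected. Decrypting the received ciphertext:
P1: S = E(K, 0xBB) = 0x94; 0xB8 ⊕ 0x94 = 0x2C.
P2: S = E(K, 0x94) = 0x6D; 0x3B ⊕ 0x6D = 0x56.
P3: S = E(K, 0x6D) = 0x46; 0x8F ⊕ 0x46 = 0xC9.
P4: S = E(K, 0x46) = 0x1F; 0x3E ⊕ 0x1F = 0x21.
Blocks that differ from the original plaintext: P1.

P1 = 0x2C, P2 = 0x56, P3 = 0xC9, P4 = 0x21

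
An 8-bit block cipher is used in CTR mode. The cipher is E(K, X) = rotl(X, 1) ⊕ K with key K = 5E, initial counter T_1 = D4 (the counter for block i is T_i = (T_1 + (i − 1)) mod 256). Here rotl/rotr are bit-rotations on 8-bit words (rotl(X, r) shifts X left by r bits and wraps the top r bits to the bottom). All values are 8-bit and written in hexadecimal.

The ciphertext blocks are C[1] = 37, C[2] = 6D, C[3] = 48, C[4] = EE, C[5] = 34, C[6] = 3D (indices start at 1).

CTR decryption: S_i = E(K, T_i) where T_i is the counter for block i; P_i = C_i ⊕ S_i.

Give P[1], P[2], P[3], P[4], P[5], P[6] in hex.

P[1] = C0, P[2] = 98, P[3] = BB, P[4] = 1F, P[5] = DB, P[6] = D0

P[1]: T = D4, S = E(K, T) = F7; 37 ⊕ F7 = C0.
P[2]: T = D5, S = E(K, T) = F5; 6D ⊕ F5 = 98.
P[3]: T = D6, S = E(K, T) = F3; 48 ⊕ F3 = BB.
P[4]: T = D7, S = E(K, T) = F1; EE ⊕ F1 = 1F.
P[5]: T = D8, S = E(K, T) = EF; 34 ⊕ EF = DB.
P[6]: T = D9, S = E(K, T) = ED; 3D ⊕ ED = D0.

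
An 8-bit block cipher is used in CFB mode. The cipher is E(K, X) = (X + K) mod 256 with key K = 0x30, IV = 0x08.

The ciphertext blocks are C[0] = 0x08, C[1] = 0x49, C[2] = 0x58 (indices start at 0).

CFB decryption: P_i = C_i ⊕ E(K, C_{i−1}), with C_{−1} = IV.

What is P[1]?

P[1] = 0x71

P[1]: E(K, 0x08) = 0x38; 0x49 ⊕ 0x38 = 0x71.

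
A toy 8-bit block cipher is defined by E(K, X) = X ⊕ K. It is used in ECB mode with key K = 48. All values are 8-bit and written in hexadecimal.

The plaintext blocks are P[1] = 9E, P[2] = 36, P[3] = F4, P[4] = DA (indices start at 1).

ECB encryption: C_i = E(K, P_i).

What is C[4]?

C[4]: E(K, DA) = 92.

C[4] = 92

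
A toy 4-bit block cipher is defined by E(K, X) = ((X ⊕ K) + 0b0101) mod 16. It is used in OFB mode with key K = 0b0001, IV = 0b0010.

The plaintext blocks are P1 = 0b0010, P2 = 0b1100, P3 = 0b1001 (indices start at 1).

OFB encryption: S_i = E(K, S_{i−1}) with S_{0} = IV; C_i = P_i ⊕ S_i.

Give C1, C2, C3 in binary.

C1: S = E(K, 0b0010) = 0b1000; 0b0010 ⊕ 0b1000 = 0b1010.
C2: S = E(K, 0b1000) = 0b1110; 0b1100 ⊕ 0b1110 = 0b0010.
C3: S = E(K, 0b1110) = 0b0100; 0b1001 ⊕ 0b0100 = 0b1101.

C1 = 0b1010, C2 = 0b0010, C3 = 0b1101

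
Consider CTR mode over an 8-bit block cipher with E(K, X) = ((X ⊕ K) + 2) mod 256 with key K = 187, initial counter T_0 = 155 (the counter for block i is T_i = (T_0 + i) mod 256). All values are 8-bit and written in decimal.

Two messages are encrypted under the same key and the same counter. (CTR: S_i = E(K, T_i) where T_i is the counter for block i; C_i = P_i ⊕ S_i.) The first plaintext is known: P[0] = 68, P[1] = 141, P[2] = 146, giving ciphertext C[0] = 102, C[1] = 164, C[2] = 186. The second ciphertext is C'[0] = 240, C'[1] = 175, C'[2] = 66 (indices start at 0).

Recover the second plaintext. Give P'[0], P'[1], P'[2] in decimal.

In CTR with a reused counter, both messages share the same keystream S_i, so C_i ⊕ C'_i = P_i ⊕ P'_i and thus P'_i = P_i ⊕ C_i ⊕ C'_i.
P'[0]: 68 ⊕ 102 ⊕ 240 = 210.
P'[1]: 141 ⊕ 164 ⊕ 175 = 134.
P'[2]: 146 ⊕ 186 ⊕ 66 = 106.

P'[0] = 210, P'[1] = 134, P'[2] = 106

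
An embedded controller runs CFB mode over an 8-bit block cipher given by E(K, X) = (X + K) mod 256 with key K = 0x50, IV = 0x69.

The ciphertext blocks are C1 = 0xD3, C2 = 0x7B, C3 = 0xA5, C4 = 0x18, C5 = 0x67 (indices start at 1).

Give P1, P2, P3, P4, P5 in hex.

P1 = 0x6A, P2 = 0x58, P3 = 0x6E, P4 = 0xED, P5 = 0x0F

CFB decryption: P_i = C_i ⊕ E(K, C_{i−1}), with C_{0} = IV.
P1: E(K, 0x69) = 0xB9; 0xD3 ⊕ 0xB9 = 0x6A.
P2: E(K, 0xD3) = 0x23; 0x7B ⊕ 0x23 = 0x58.
P3: E(K, 0x7B) = 0xCB; 0xA5 ⊕ 0xCB = 0x6E.
P4: E(K, 0xA5) = 0xF5; 0x18 ⊕ 0xF5 = 0xED.
P5: E(K, 0x18) = 0x68; 0x67 ⊕ 0x68 = 0x0F.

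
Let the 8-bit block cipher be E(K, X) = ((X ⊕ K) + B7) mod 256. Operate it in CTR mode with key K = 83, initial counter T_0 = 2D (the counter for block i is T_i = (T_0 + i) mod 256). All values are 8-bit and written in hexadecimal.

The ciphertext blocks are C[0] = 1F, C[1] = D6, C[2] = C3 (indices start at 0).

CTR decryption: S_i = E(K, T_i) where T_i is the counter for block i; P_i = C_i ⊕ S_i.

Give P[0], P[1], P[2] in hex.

P[0] = 7A, P[1] = B2, P[2] = A0

P[0]: T = 2D, S = E(K, T) = 65; 1F ⊕ 65 = 7A.
P[1]: T = 2E, S = E(K, T) = 64; D6 ⊕ 64 = B2.
P[2]: T = 2F, S = E(K, T) = 63; C3 ⊕ 63 = A0.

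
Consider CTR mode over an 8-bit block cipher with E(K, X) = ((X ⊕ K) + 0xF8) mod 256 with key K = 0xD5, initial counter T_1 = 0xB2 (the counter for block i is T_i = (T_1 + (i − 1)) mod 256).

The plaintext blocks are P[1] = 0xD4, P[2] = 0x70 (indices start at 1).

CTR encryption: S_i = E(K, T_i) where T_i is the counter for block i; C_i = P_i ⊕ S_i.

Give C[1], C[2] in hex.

C[1] = 0x8B, C[2] = 0x2E

C[1]: T = 0xB2, S = E(K, T) = 0x5F; 0xD4 ⊕ 0x5F = 0x8B.
C[2]: T = 0xB3, S = E(K, T) = 0x5E; 0x70 ⊕ 0x5E = 0x2E.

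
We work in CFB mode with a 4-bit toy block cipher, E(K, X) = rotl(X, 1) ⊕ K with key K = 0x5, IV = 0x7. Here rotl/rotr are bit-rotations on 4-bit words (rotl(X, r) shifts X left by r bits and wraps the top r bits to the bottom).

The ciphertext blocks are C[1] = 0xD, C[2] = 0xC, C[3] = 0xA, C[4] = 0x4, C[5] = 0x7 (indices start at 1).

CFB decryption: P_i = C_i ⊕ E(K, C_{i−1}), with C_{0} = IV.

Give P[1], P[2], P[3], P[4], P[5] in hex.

P[1] = 0x6, P[2] = 0x2, P[3] = 0x6, P[4] = 0x4, P[5] = 0xA

P[1]: E(K, 0x7) = 0xB; 0xD ⊕ 0xB = 0x6.
P[2]: E(K, 0xD) = 0xE; 0xC ⊕ 0xE = 0x2.
P[3]: E(K, 0xC) = 0xC; 0xA ⊕ 0xC = 0x6.
P[4]: E(K, 0xA) = 0x0; 0x4 ⊕ 0x0 = 0x4.
P[5]: E(K, 0x4) = 0xD; 0x7 ⊕ 0xD = 0xA.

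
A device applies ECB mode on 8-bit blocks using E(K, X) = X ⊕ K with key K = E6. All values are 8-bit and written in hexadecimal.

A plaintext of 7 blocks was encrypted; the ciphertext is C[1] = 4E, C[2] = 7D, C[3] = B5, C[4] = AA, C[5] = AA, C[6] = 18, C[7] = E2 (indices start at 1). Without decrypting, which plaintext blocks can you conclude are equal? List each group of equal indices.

ECB encrypts each block independently with the same key, so equal ciphertext blocks imply equal plaintext blocks.
C[4] = C[5] = AA, so P[4] = P[5].

P[4] = P[5]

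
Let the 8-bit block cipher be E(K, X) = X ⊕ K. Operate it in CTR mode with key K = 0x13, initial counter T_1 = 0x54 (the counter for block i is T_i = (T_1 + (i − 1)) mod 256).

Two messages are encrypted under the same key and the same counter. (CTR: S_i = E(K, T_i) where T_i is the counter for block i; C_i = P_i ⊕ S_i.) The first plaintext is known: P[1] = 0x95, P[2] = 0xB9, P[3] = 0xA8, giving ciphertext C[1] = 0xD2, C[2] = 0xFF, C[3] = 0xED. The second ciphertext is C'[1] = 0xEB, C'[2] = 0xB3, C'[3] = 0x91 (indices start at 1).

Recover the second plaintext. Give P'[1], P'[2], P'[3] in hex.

In CTR with a reused counter, both messages share the same keystream S_i, so C_i ⊕ C'_i = P_i ⊕ P'_i and thus P'_i = P_i ⊕ C_i ⊕ C'_i.
P'[1]: 0x95 ⊕ 0xD2 ⊕ 0xEB = 0xAC.
P'[2]: 0xB9 ⊕ 0xFF ⊕ 0xB3 = 0xF5.
P'[3]: 0xA8 ⊕ 0xED ⊕ 0x91 = 0xD4.

P'[1] = 0xAC, P'[2] = 0xF5, P'[3] = 0xD4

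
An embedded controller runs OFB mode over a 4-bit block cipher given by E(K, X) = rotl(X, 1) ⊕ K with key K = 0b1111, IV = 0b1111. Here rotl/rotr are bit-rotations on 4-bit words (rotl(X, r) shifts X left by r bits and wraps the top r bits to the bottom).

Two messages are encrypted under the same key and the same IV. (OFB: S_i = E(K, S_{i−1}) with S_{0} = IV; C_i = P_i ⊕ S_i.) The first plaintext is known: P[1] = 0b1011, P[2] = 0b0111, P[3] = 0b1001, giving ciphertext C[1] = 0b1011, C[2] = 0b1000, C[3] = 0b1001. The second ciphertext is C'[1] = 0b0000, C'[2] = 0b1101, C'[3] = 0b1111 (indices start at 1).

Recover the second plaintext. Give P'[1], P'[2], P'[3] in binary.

In OFB with a reused IV, both messages share the same keystream S_i, so C_i ⊕ C'_i = P_i ⊕ P'_i and thus P'_i = P_i ⊕ C_i ⊕ C'_i.
P'[1]: 0b1011 ⊕ 0b1011 ⊕ 0b0000 = 0b0000.
P'[2]: 0b0111 ⊕ 0b1000 ⊕ 0b1101 = 0b0010.
P'[3]: 0b1001 ⊕ 0b1001 ⊕ 0b1111 = 0b1111.

P'[1] = 0b0000, P'[2] = 0b0010, P'[3] = 0b1111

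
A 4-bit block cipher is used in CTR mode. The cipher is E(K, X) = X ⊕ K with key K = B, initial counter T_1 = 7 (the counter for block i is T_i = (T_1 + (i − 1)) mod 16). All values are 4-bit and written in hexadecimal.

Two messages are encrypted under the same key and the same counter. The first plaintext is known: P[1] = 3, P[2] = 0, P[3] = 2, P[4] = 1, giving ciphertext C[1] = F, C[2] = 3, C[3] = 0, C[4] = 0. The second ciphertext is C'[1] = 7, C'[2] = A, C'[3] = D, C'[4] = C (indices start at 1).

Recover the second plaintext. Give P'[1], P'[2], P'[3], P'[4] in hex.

In CTR with a reused counter, both messages share the same keystream S_i, so C_i ⊕ C'_i = P_i ⊕ P'_i and thus P'_i = P_i ⊕ C_i ⊕ C'_i.
P'[1]: 3 ⊕ F ⊕ 7 = B.
P'[2]: 0 ⊕ 3 ⊕ A = 9.
P'[3]: 2 ⊕ 0 ⊕ D = F.
P'[4]: 1 ⊕ 0 ⊕ C = D.

P'[1] = B, P'[2] = 9, P'[3] = F, P'[4] = D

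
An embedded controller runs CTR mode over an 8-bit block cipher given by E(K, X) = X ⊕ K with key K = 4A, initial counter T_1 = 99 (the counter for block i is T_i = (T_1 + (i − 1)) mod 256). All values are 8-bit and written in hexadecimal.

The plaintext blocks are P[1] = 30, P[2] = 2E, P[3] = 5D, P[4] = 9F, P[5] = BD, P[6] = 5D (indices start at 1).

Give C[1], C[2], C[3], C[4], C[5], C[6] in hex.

C[1] = E3, C[2] = FE, C[3] = 8C, C[4] = 49, C[5] = 6A, C[6] = 89

CTR encryption: S_i = E(K, T_i) where T_i is the counter for block i; C_i = P_i ⊕ S_i.
C[1]: T = 99, S = E(K, T) = D3; 30 ⊕ D3 = E3.
C[2]: T = 9A, S = E(K, T) = D0; 2E ⊕ D0 = FE.
C[3]: T = 9B, S = E(K, T) = D1; 5D ⊕ D1 = 8C.
C[4]: T = 9C, S = E(K, T) = D6; 9F ⊕ D6 = 49.
C[5]: T = 9D, S = E(K, T) = D7; BD ⊕ D7 = 6A.
C[6]: T = 9E, S = E(K, T) = D4; 5D ⊕ D4 = 89.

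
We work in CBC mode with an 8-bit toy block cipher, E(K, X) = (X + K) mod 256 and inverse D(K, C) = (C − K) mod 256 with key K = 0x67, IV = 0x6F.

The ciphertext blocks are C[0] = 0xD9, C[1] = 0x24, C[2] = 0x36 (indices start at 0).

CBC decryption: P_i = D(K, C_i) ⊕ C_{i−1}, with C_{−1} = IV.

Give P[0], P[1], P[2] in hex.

P[0] = 0x1D, P[1] = 0x64, P[2] = 0xEB

P[0]: D(K, 0xD9) = 0x72; 0x72 ⊕ 0x6F = 0x1D.
P[1]: D(K, 0x24) = 0xBD; 0xBD ⊕ 0xD9 = 0x64.
P[2]: D(K, 0x36) = 0xCF; 0xCF ⊕ 0x24 = 0xEB.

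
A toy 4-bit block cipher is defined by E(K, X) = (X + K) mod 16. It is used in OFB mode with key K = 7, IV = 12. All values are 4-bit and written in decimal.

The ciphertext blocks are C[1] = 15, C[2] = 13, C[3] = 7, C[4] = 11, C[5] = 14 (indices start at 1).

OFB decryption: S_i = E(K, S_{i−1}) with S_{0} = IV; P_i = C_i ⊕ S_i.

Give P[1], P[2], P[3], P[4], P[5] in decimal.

P[1]: S = E(K, 12) = 3; 15 ⊕ 3 = 12.
P[2]: S = E(K, 3) = 10; 13 ⊕ 10 = 7.
P[3]: S = E(K, 10) = 1; 7 ⊕ 1 = 6.
P[4]: S = E(K, 1) = 8; 11 ⊕ 8 = 3.
P[5]: S = E(K, 8) = 15; 14 ⊕ 15 = 1.

P[1] = 12, P[2] = 7, P[3] = 6, P[4] = 3, P[5] = 1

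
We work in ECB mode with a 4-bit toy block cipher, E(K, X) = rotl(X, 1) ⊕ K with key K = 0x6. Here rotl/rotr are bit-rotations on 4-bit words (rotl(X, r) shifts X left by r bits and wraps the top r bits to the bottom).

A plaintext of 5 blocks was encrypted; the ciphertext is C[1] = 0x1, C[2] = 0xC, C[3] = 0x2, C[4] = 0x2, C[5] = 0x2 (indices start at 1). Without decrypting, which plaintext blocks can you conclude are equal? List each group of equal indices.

P[3] = P[4] = P[5]

ECB encrypts each block independently with the same key, so equal ciphertext blocks imply equal plaintext blocks.
C[3] = C[4] = C[5] = 0x2, so P[3] = P[4] = P[5].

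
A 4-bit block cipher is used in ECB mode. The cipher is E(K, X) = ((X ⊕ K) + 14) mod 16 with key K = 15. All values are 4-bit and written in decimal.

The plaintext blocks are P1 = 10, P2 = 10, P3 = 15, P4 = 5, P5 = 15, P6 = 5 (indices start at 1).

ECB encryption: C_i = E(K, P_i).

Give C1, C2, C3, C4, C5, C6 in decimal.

C1 = 3, C2 = 3, C3 = 14, C4 = 8, C5 = 14, C6 = 8

C1: E(K, 10) = 3.
C2: E(K, 10) = 3.
C3: E(K, 15) = 14.
C4: E(K, 5) = 8.
C5: E(K, 15) = 14.
C6: E(K, 5) = 8.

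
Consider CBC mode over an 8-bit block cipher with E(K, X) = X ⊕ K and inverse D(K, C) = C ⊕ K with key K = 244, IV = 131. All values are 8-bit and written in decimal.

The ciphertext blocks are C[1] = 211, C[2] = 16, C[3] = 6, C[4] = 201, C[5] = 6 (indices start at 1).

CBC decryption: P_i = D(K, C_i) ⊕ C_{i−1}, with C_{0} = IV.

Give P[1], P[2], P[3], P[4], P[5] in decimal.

P[1] = 164, P[2] = 55, P[3] = 226, P[4] = 59, P[5] = 59

P[1]: D(K, 211) = 39; 39 ⊕ 131 = 164.
P[2]: D(K, 16) = 228; 228 ⊕ 211 = 55.
P[3]: D(K, 6) = 242; 242 ⊕ 16 = 226.
P[4]: D(K, 201) = 61; 61 ⊕ 6 = 59.
P[5]: D(K, 6) = 242; 242 ⊕ 201 = 59.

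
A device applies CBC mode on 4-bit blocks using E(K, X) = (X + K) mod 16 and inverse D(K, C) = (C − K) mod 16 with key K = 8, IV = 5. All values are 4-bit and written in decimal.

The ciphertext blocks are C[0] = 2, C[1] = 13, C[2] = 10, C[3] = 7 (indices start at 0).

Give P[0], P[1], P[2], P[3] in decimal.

CBC decryption: P_i = D(K, C_i) ⊕ C_{i−1}, with C_{−1} = IV.
P[0]: D(K, 2) = 10; 10 ⊕ 5 = 15.
P[1]: D(K, 13) = 5; 5 ⊕ 2 = 7.
P[2]: D(K, 10) = 2; 2 ⊕ 13 = 15.
P[3]: D(K, 7) = 15; 15 ⊕ 10 = 5.

P[0] = 15, P[1] = 7, P[2] = 15, P[3] = 5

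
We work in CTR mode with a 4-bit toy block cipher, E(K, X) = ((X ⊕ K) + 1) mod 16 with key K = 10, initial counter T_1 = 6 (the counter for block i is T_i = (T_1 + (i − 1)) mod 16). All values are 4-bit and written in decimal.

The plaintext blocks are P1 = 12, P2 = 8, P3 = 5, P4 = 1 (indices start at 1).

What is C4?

C4 = 5

CTR encryption: S_i = E(K, T_i) where T_i is the counter for block i; C_i = P_i ⊕ S_i.
C1: T = 6, S = E(K, T) = 13; 12 ⊕ 13 = 1.
C2: T = 7, S = E(K, T) = 14; 8 ⊕ 14 = 6.
C3: T = 8, S = E(K, T) = 3; 5 ⊕ 3 = 6.
C4: T = 9, S = E(K, T) = 4; 1 ⊕ 4 = 5.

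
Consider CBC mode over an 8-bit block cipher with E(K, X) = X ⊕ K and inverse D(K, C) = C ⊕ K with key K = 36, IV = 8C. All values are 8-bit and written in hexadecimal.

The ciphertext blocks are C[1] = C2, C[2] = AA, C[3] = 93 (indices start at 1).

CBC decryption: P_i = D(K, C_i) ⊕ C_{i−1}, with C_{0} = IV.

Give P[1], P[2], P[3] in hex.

P[1]: D(K, C2) = F4; F4 ⊕ 8C = 78.
P[2]: D(K, AA) = 9C; 9C ⊕ C2 = 5E.
P[3]: D(K, 93) = A5; A5 ⊕ AA = 0F.

P[1] = 78, P[2] = 5E, P[3] = 0F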